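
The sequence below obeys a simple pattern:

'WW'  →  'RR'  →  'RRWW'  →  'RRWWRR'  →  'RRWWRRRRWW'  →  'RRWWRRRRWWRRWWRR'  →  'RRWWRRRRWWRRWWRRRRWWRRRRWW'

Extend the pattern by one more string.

From term 3 onward, concatenate the last term with the second-to-last: RR·WW = RRWW, RRWW·RR = RRWWRR, …
So term 8 is RRWWRRRRWWRRWWRRRRWWRRRRWW·RRWWRRRRWWRRWWRR.

RRWWRRRRWWRRWWRRRRWWRRRRWWRRWWRRRRWWRRWWRR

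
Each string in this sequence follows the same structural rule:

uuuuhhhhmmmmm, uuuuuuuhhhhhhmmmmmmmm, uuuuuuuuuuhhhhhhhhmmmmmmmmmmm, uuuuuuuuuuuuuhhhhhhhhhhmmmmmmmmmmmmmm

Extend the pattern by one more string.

uuuuuuuuuuuuuuuuhhhhhhhhhhhhmmmmmmmmmmmmmmmmm

Reading off run lengths: u runs 4, 7, 10, 13; h runs 4, 6, 8, 10; m runs 5, 8, 11, 14 — each is linear in n, where the shown terms are n = 2, 3, 4, 5.
For the next term, n = 6, so the run lengths are 16, 12, 17.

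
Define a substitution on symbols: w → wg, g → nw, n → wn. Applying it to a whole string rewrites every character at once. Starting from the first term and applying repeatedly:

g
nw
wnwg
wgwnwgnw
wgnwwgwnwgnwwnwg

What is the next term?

Rewriting the 16 symbols of wgnwwgwnwgnwwnwg one by one yields wg nw wn wg wg nw wg wn wg nw wn wg wg wn wg nw; concatenated:

wgnwwnwgwgnwwgwnwgnwwnwgwgwnwgnw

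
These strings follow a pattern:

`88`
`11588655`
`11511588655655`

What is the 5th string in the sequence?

11511511511588655655655655

Each term wraps the previous one in 115 on the left and 655 on the right.
From 11511588655655, 2 further steps: 11511588655655 → 11511511588655655655 → (answer).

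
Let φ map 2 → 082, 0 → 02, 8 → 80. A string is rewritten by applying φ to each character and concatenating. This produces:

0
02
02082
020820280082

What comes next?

Expanding 020820280082: 0→02, 2→082, 0→02, 8→80, 2→082, 0→02, 2→082, 8→80, 0→02, 0→02, 8→80, 2→082. Concatenated: 02 082 02 80 082 02 082 80 02 02 80 082.

0208202800820208280020280082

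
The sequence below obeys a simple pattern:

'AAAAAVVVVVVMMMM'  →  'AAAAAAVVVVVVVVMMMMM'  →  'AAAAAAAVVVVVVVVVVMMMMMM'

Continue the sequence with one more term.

The n-th term is n+2 A's then 2n V's then n+1 M's, where the shown terms are n = 3, 4, 5.
At n = 6 the blocks have lengths 8, 12, 7.

AAAAAAAAVVVVVVVVVVVVMMMMMMM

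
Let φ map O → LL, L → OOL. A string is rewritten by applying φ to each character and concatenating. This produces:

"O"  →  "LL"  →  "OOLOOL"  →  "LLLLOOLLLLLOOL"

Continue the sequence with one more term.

OOLOOLOOLOOLLLLLOOLOOLOOLOOLOOLLLLLOOL

φ(LLLLOOLLLLLOOL) expands symbol-by-symbol to OOL OOL OOL OOL LL LL OOL OOL OOL OOL OOL LL LL OOL; joining the 14 pieces gives the next term.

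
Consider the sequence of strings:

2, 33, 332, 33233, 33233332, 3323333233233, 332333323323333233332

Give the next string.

3323333233233332333323323333233233

This is a Fibonacci-style word recurrence s(k) = s(k−1)·s(k−2): e.g. 33·2 = 332.
Continuing: 332333323323333233332 · 3323333233233 gives term 8.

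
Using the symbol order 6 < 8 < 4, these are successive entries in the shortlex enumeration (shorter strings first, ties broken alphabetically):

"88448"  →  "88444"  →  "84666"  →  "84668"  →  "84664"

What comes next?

The successor of 84664 increments the rightmost position that isn't already 4 and resets every position after it to 6.

84686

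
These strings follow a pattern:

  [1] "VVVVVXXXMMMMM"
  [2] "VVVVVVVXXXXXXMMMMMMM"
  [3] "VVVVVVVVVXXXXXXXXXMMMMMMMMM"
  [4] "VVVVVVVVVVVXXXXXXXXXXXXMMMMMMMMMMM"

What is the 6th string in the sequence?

VVVVVVVVVVVVVVVXXXXXXXXXXXXXXXXXXMMMMMMMMMMMMMMM

Each string has the form V^{2n+3} X^{3n} M^{2n+3} (n = 1, 2, …).
At n = 6 the blocks have lengths 15, 18, 15.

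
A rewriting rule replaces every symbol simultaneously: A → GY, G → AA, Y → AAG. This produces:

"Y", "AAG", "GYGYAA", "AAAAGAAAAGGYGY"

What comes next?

GYGYGYGYAAGYGYGYGYAAAAAAGAAAAG

Applying the rule to each of the 14 symbols of AAAAGAAAAGGYGY gives the pieces GY GY GY GY AA GY GY GY GY AA AA AAG AA AAG, which concatenate to the answer.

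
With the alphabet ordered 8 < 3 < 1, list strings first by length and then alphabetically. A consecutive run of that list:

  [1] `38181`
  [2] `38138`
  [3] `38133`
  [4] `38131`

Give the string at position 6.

38113

Stepping forward 2 times from 38131: 38131 → 38118, then the target.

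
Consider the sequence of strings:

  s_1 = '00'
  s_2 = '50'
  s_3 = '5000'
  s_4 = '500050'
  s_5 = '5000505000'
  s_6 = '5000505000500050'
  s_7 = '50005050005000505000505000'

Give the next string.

This is a Fibonacci-style word recurrence s(k) = s(k−1)·s(k−2): e.g. 50·00 = 5000.
Continuing: 50005050005000505000505000 · 5000505000500050 gives term 8.

500050500050005050005050005000505000500050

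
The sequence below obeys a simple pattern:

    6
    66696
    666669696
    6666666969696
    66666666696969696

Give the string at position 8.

s(k+1) = 66·s(k)·96, so each term gains 66 as a prefix and 96 as a suffix.
From 66666666696969696, 3 further steps: 66666666696969696 → 666666666669696969696 → 6666666666666969696969696 → (answer).

66666666666666696969696969696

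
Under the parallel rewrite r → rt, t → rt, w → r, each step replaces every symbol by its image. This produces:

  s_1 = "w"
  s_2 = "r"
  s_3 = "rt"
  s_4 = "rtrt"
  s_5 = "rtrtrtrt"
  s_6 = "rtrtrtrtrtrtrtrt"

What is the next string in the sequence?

Rewriting the 16 symbols of rtrtrtrtrtrtrtrt one by one yields rt rt rt rt rt rt rt rt rt rt rt rt rt rt rt rt; concatenated:

rtrtrtrtrtrtrtrtrtrtrtrtrtrtrtrt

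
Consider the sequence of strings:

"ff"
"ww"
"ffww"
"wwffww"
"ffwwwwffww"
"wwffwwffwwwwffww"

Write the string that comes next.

ffwwwwffwwwwffwwffwwwwffww

Each term (from the third on) is the two preceding terms concatenated in order: term 3 = ff·ww = ffww.
The next term joins ffwwwwffww and wwffwwffwwwwffww.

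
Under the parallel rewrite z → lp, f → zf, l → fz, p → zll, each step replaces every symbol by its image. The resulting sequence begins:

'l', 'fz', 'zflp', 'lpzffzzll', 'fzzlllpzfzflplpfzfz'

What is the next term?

φ(fzzlllpzfzflplpfzfz) expands symbol-by-symbol to zf lp lp fz fz fz zll lp zf lp zf fz zll fz zll zf lp zf lp; joining the 19 pieces gives the next term.

zflplpfzfzfzzlllpzflpzffzzllfzzllzflpzflp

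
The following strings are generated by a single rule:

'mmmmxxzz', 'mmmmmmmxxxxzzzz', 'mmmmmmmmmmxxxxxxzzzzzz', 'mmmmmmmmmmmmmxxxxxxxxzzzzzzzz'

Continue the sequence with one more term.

Each string has the form m^{3n+1} x^{2n} z^{2n} (n = 1, 2, …).
For the next term, n = 5, so the run lengths are 16, 10, 10.

mmmmmmmmmmmmmmmmxxxxxxxxxxzzzzzzzzzz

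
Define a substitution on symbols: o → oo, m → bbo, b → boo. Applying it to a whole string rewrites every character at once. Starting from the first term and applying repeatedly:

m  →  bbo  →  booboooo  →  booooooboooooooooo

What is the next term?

Rewriting the 18 symbols of booooooboooooooooo one by one yields boo oo oo oo oo oo oo boo oo oo oo oo oo oo oo oo oo oo; concatenated:

booooooooooooooboooooooooooooooooooooo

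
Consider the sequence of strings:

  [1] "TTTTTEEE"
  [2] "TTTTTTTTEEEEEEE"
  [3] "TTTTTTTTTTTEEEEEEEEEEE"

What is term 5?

Each string has the form T^{3n+2} E^{4n-1} (n = 1, 2, …).
At n = 5 the blocks have lengths 17, 19.

TTTTTTTTTTTTTTTTTEEEEEEEEEEEEEEEEEEE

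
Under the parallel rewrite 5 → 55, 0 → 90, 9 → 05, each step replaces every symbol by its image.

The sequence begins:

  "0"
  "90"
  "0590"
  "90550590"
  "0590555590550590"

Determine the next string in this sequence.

φ(0590555590550590) expands symbol-by-symbol to 90 55 05 90 55 55 55 55 05 90 55 55 90 55 05 90; joining the 16 pieces gives the next term.

90550590555555550590555590550590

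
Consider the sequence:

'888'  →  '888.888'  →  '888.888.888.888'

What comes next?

888.888.888.888.888.888.888.888

s(k+1) = s(k)·.·s(k) — each term doubles the last with '.' between the halves.
One more doubling of 888.888.888.888 gives the answer.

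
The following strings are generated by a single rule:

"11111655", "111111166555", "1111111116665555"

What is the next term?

The n-th term is 2n+1 1's then n-1 6's then n 5's, where the shown terms are n = 2, 3, 4.
Setting n = 5 gives 11, 4, 5 characters in each block.

11111111111666655555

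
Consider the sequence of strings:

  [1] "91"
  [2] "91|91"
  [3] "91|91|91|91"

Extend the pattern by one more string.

91|91|91|91|91|91|91|91

Every step duplicates the string with '|' between the halves.
So the next term is two copies of 91|91|91|91 with '|' between the halves.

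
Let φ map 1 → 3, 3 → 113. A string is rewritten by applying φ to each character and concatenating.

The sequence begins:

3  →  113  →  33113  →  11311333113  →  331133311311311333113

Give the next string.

1131133311311311333113331133311311311333113

Applying the rule to each of the 21 symbols of 331133311311311333113 gives the pieces 113 113 3 3 113 113 113 3 3 113 3 3 113 3 3 113 113 113 3 3 113, which concatenate to the answer.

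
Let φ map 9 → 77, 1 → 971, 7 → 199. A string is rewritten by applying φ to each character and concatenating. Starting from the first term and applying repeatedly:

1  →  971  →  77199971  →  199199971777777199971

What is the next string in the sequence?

9717777971777777199971199199199199199199971777777199971

Applying the rule to each of the 21 symbols of 199199971777777199971 gives the pieces 971 77 77 971 77 77 77 199 971 199 199 199 199 199 199 971 77 77 77 199 971, which concatenate to the answer.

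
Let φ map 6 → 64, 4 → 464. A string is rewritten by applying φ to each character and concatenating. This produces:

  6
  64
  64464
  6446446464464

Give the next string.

6446446464464464644646446446464464

φ(6446446464464) expands symbol-by-symbol to 64 464 464 64 464 464 64 464 64 464 464 64 464; joining the 13 pieces gives the next term.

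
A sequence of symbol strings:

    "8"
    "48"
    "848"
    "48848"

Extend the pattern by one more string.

84848848

Each term (from the third on) is the two preceding terms concatenated in order: term 3 = 8·48 = 848.
Continuing: 848 · 48848 gives term 5.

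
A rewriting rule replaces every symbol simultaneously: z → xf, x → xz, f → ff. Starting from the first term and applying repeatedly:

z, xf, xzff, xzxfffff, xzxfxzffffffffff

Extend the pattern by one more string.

Rewriting the 16 symbols of xzxfxzffffffffff one by one yields xz xf xz ff xz xf ff ff ff ff ff ff ff ff ff ff; concatenated:

xzxfxzffxzxfffffffffffffffffffff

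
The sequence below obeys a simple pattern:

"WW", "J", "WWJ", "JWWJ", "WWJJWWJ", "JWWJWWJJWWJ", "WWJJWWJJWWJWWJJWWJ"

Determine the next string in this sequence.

From term 3 onward, concatenate the second-to-last term with the last: WW·J = WWJ, J·WWJ = JWWJ, …
The next term joins JWWJWWJJWWJ and WWJJWWJJWWJWWJJWWJ.

JWWJWWJJWWJWWJJWWJJWWJWWJJWWJ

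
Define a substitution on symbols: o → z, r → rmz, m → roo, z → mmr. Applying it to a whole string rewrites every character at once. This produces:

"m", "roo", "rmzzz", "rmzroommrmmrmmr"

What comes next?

rmzroommrrmzzzrooroormzrooroormzrooroormz

φ(rmzroommrmmrmmr) expands symbol-by-symbol to rmz roo mmr rmz z z roo roo rmz roo roo rmz roo roo rmz; joining the 15 pieces gives the next term.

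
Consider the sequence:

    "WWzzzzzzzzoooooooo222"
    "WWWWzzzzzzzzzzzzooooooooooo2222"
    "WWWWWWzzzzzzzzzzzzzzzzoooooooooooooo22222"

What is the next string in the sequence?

WWWWWWWWzzzzzzzzzzzzzzzzzzzzooooooooooooooooo222222

Term n consists of 2n-2 W's, followed by 4n z's, followed by 3n+2 o's, followed by n+1 2's, where the shown terms are n = 2, 3, 4.
Setting n = 5 gives 8, 20, 17, 6 characters in each block.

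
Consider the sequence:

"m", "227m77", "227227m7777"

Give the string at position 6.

227227227227227m7777777777

Every step adds 227 to the front and 77 to the end of the previous string.
From 227227m7777, 3 further steps: 227227m7777 → 227227227m777777 → 227227227227m77777777 → (answer).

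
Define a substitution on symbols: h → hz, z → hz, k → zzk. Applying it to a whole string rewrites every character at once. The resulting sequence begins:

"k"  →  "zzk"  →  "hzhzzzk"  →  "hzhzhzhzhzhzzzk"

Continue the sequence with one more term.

hzhzhzhzhzhzhzhzhzhzhzhzhzhzzzk

φ(hzhzhzhzhzhzzzk) expands symbol-by-symbol to hz hz hz hz hz hz hz hz hz hz hz hz hz hz zzk; joining the 15 pieces gives the next term.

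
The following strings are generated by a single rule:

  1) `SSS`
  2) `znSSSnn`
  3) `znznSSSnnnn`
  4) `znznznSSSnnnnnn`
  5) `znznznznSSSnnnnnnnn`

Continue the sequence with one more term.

Every step adds zn to the front and nn to the end of the previous string.
Applying this once more to znznznznSSSnnnnnnnn:

znznznznznSSSnnnnnnnnnn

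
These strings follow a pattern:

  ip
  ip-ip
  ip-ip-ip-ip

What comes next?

Every step duplicates the string with '-' between the halves.
Doubling ip-ip-ip-ip with '-' between the halves:

ip-ip-ip-ip-ip-ip-ip-ip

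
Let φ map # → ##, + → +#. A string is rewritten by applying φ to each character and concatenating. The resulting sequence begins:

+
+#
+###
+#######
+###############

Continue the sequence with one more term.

Applying the rule to each of the 16 symbols of +############### gives the pieces +# ## ## ## ## ## ## ## ## ## ## ## ## ## ## ##, which concatenate to the answer.

+###############################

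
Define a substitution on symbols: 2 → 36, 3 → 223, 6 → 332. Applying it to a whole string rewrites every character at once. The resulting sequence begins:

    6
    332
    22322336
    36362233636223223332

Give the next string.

Rewriting the 20 symbols of 36362233636223223332 one by one yields 223 332 223 332 36 36 223 223 332 223 332 36 36 223 36 36 223 223 223 36; concatenated:

22333222333236362232233322233323636223363622322322336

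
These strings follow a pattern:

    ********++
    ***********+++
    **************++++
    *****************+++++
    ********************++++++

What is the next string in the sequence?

Each string has the form *^{3n-1} +^{n-1}, where the shown terms are n = 3, 4, 5, 6, 7.
Setting n = 8 gives 23, 7 characters in each block.

***********************+++++++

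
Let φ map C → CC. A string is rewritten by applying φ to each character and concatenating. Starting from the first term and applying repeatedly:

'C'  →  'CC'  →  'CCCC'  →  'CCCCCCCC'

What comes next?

Expanding CCCCCCCC: C→CC, C→CC, C→CC, C→CC, C→CC, C→CC, C→CC, C→CC. Concatenated: CC CC CC CC CC CC CC CC.

CCCCCCCCCCCCCCCC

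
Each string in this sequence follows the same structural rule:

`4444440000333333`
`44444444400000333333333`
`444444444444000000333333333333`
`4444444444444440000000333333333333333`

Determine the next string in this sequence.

Each string has the form 4^{3n} 0^{n+2} 3^{3n}, where the shown terms are n = 2, 3, 4, 5.
Setting n = 6 gives 18, 8, 18 characters in each block.

44444444444444444400000000333333333333333333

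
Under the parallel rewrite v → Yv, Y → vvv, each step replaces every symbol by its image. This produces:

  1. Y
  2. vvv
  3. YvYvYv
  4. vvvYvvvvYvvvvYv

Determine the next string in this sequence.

Applying the rule to each of the 15 symbols of vvvYvvvvYvvvvYv gives the pieces Yv Yv Yv vvv Yv Yv Yv Yv vvv Yv Yv Yv Yv vvv Yv, which concatenate to the answer.

YvYvYvvvvYvYvYvYvvvvYvYvYvYvvvvYv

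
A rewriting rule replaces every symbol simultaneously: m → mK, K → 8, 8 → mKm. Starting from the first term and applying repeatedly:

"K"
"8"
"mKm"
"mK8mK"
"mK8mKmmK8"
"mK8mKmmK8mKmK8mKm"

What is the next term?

φ(mK8mKmmK8mKmK8mKm) expands symbol-by-symbol to mK 8 mKm mK 8 mK mK 8 mKm mK 8 mK 8 mKm mK 8 mK; joining the 17 pieces gives the next term.

mK8mKmmK8mKmK8mKmmK8mK8mKmmK8mK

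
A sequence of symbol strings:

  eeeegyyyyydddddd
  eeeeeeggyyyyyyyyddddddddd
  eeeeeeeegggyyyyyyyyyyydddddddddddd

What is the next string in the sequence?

Each string has the form e^{2n} g^{n-1} y^{3n-1} d^{3n}, where the shown terms are n = 2, 3, 4.
At n = 5 the blocks have lengths 10, 4, 14, 15.

eeeeeeeeeeggggyyyyyyyyyyyyyyddddddddddddddd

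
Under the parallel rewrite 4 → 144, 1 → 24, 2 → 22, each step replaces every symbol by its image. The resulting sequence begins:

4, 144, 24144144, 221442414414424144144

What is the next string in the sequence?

222224144144221442414414424144144221442414414424144144

Applying the rule to each of the 21 symbols of 221442414414424144144 gives the pieces 22 22 24 144 144 22 144 24 144 144 24 144 144 22 144 24 144 144 24 144 144, which concatenate to the answer.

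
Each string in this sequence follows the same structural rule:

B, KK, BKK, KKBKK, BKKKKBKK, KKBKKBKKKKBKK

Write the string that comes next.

Each term (from the third on) is the two preceding terms concatenated in order: term 3 = B·KK = BKK.
Continuing: BKKKKBKK · KKBKKBKKKKBKK gives term 7.

BKKKKBKKKKBKKBKKKKBKK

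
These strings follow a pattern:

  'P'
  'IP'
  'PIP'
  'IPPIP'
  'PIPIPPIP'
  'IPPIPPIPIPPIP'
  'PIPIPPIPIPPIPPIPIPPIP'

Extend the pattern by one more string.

From term 3 onward, concatenate the second-to-last term with the last: P·IP = PIP, IP·PIP = IPPIP, …
So term 8 is IPPIPPIPIPPIP·PIPIPPIPIPPIPPIPIPPIP.

IPPIPPIPIPPIPPIPIPPIPIPPIPPIPIPPIP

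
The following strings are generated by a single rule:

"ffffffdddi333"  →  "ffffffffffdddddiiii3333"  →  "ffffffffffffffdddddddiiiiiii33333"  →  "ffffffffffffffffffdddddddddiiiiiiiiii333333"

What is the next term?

ffffffffffffffffffffffdddddddddddiiiiiiiiiiiii3333333

Term n consists of 4n+2 f's, followed by 2n+1 d's, followed by 3n-2 i's, followed by n+2 3's (n = 1, 2, …).
At n = 5 the blocks have lengths 22, 11, 13, 7.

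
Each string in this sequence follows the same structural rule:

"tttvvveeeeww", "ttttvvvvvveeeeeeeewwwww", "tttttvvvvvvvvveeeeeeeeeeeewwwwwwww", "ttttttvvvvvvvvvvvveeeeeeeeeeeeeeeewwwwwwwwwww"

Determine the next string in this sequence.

tttttttvvvvvvvvvvvvvvveeeeeeeeeeeeeeeeeeeewwwwwwwwwwwwww

Term n consists of n+2 t's, followed by 3n v's, followed by 4n e's, followed by 3n-1 w's (n = 1, 2, …).
Setting n = 5 gives 7, 15, 20, 14 characters in each block.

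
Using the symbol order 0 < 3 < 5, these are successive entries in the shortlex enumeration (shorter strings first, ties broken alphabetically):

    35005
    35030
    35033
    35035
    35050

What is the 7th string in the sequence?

35055

Continuing the enumeration 2 steps past 35050: 35050 → 35053 → (answer).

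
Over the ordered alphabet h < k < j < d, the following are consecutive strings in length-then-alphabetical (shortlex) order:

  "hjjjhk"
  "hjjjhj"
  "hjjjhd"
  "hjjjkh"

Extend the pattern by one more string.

hjjjkk

Treat hjjjkh as a base-4 numeral over the given alphabet and add one, carrying through any trailing d's.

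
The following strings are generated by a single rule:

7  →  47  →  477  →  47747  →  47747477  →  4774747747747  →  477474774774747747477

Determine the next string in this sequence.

Each term (from the third on) is the previous term followed by the one before it: term 3 = 47·7 = 477.
Continuing: 477474774774747747477 · 4774747747747 gives term 8.

4774747747747477474774774747747747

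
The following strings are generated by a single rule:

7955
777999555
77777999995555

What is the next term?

Reading off run lengths: 7 runs 1, 3, 5; 9 runs 1, 3, 5; 5 runs 2, 3, 4 — each is linear in n (n = 1, 2, …).
Setting n = 4 gives 7, 7, 5 characters in each block.

7777777999999955555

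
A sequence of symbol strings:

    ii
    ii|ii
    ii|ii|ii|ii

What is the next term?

ii|ii|ii|ii|ii|ii|ii|ii

Each string is two copies of the previous one joined by '|'.
So the next term is two copies of ii|ii|ii|ii with '|' between the halves.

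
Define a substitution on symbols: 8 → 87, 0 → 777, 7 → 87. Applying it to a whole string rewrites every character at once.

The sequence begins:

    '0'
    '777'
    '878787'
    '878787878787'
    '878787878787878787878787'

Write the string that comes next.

Applying the rule to each of the 24 symbols of 878787878787878787878787 gives the pieces 87 87 87 87 87 87 87 87 87 87 87 87 87 87 87 87 87 87 87 87 87 87 87 87, which concatenate to the answer.

878787878787878787878787878787878787878787878787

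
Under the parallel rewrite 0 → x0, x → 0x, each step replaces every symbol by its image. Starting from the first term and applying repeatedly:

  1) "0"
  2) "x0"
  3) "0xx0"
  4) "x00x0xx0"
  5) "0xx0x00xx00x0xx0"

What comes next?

Rewriting the 16 symbols of 0xx0x00xx00x0xx0 one by one yields x0 0x 0x x0 0x x0 x0 0x 0x x0 x0 0x x0 0x 0x x0; concatenated:

x00x0xx00xx0x00x0xx0x00xx00x0xx0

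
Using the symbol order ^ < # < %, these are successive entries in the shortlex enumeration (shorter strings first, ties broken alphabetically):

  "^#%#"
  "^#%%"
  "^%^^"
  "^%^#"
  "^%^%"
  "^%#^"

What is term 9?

^%%^

Advancing 3 positions from ^%#^ through ^%#^ → ^%## → ^%#% reaches term 9.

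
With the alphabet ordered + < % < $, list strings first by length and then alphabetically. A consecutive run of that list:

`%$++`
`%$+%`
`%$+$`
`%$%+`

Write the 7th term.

%$$+

Advancing 3 positions from %$%+ through %$%+ → %$%% → %$%$ reaches term 7.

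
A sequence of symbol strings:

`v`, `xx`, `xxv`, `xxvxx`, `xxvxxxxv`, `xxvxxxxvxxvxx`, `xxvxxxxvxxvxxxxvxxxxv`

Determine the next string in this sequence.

xxvxxxxvxxvxxxxvxxxxvxxvxxxxvxxvxx

From term 3 onward, concatenate the last term with the second-to-last: xx·v = xxv, xxv·xx = xxvxx, …
The next term joins xxvxxxxvxxvxxxxvxxxxv and xxvxxxxvxxvxx.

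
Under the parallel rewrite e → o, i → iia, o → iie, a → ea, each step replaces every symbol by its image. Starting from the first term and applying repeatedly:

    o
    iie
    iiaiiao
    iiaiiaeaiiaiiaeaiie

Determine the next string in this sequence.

iiaiiaeaiiaiiaeaoeaiiaiiaeaiiaiiaeaoeaiiaiiao

Replace each of the 19 characters of iiaiiaeaiiaiiaeaiie in place — iia iia ea iia iia ea o ea iia iia ea iia iia ea o ea iia iia o — and concatenate.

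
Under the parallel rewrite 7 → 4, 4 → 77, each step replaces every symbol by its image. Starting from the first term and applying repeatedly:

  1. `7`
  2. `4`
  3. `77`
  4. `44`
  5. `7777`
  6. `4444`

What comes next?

77777777

Rewriting each symbol of 4444: 4→77, 4→77, 4→77, 4→77, which concatenates to 77 77 77 77.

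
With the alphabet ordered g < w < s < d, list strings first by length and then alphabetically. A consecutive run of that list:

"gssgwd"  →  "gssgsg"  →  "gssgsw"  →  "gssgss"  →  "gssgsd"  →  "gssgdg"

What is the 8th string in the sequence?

Continuing the enumeration 2 steps past gssgdg: gssgdg → gssgdw → (answer).

gssgds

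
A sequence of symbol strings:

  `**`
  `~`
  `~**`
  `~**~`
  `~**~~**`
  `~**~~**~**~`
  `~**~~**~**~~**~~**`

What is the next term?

~**~~**~**~~**~~**~**~~**~**~

This is a Fibonacci-style word recurrence s(k) = s(k−1)·s(k−2): e.g. ~·** = ~**.
So term 8 is ~**~~**~**~~**~~**·~**~~**~**~.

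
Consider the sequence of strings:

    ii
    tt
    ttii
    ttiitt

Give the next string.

This is a Fibonacci-style word recurrence s(k) = s(k−1)·s(k−2): e.g. tt·ii = ttii.
So term 5 is ttiitt·ttii.

ttiittttii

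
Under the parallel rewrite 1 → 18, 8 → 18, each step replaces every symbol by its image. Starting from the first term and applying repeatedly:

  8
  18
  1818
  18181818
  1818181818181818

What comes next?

18181818181818181818181818181818

Replace each of the 16 characters of 1818181818181818 in place — 18 18 18 18 18 18 18 18 18 18 18 18 18 18 18 18 — and concatenate.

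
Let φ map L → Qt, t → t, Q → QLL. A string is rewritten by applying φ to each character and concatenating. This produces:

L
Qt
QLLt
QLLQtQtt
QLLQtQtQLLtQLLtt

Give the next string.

QLLQtQtQLLtQLLtQLLQtQttQLLQtQttt

φ(QLLQtQtQLLtQLLtt) expands symbol-by-symbol to QLL Qt Qt QLL t QLL t QLL Qt Qt t QLL Qt Qt t t; joining the 16 pieces gives the next term.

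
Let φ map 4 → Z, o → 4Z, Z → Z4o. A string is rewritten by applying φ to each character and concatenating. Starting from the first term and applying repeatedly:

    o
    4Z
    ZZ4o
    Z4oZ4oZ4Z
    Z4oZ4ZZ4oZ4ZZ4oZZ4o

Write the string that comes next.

Rewriting the 19 symbols of Z4oZ4ZZ4oZ4ZZ4oZZ4o one by one yields Z4o Z 4Z Z4o Z Z4o Z4o Z 4Z Z4o Z Z4o Z4o Z 4Z Z4o Z4o Z 4Z; concatenated:

Z4oZ4ZZ4oZZ4oZ4oZ4ZZ4oZZ4oZ4oZ4ZZ4oZ4oZ4Z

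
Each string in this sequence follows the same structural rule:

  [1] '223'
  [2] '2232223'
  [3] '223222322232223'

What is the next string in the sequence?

2232223222322232223222322232223

Every step duplicates the string with '2' between the halves.
So the next term is two copies of 223222322232223 with '2' between the halves.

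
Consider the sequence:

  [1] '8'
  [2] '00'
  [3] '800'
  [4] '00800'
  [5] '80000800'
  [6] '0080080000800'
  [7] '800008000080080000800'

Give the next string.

From term 3 onward, concatenate the second-to-last term with the last: 8·00 = 800, 00·800 = 00800, …
The next term joins 0080080000800 and 800008000080080000800.

0080080000800800008000080080000800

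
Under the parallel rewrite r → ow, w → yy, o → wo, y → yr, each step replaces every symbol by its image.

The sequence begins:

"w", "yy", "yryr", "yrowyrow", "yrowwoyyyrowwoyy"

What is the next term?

yrowwoyyyywoyryryrowwoyyyywoyryr

Applying the rule to each of the 16 symbols of yrowwoyyyrowwoyy gives the pieces yr ow wo yy yy wo yr yr yr ow wo yy yy wo yr yr, which concatenate to the answer.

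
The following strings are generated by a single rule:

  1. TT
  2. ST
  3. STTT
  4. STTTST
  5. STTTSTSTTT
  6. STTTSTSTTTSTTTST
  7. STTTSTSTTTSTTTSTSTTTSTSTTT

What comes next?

This is a Fibonacci-style word recurrence s(k) = s(k−1)·s(k−2): e.g. ST·TT = STTT.
Continuing: STTTSTSTTTSTTTSTSTTTSTSTTT · STTTSTSTTTSTTTST gives term 8.

STTTSTSTTTSTTTSTSTTTSTSTTTSTTTSTSTTTSTTTST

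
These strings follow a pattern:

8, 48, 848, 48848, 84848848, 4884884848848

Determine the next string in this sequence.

848488484884884848848

Each term (from the third on) is the two preceding terms concatenated in order: term 3 = 8·48 = 848.
Continuing: 84848848 · 4884884848848 gives term 7.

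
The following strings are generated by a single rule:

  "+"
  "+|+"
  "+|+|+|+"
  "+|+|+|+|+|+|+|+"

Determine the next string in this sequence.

s(k+1) = s(k)·|·s(k) — each term doubles the last with '|' between the halves.
Doubling +|+|+|+|+|+|+|+ with '|' between the halves:

+|+|+|+|+|+|+|+|+|+|+|+|+|+|+|+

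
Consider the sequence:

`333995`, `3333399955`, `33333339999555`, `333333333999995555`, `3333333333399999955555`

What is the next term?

33333333333339999999555555

Each string has the form 3^{2n-1} 9^{n} 5^{n-1}, where the shown terms are n = 2, 3, 4, 5, 6.
For the next term, n = 7, so the run lengths are 13, 7, 6.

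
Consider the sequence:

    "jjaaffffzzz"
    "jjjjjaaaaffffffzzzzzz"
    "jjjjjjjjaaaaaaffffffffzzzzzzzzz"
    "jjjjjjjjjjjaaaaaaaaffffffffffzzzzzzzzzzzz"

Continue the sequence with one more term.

jjjjjjjjjjjjjjaaaaaaaaaaffffffffffffzzzzzzzzzzzzzzz

Each string has the form j^{3n-1} a^{2n} f^{2n+2} z^{3n} (n = 1, 2, …).
At n = 5 the blocks have lengths 14, 10, 12, 15.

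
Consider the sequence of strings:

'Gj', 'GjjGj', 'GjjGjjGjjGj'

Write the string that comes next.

s(k+1) = s(k)·j·s(k) — each term doubles the last with 'j' between the halves.
So the next term is two copies of GjjGjjGjjGj with 'j' between the halves.

GjjGjjGjjGjjGjjGjjGjjGj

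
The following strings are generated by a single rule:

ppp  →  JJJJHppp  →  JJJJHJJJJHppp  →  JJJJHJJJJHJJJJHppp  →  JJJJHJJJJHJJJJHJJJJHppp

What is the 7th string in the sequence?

JJJJHJJJJHJJJJHJJJJHJJJJHJJJJHppp

Each term is the previous one with JJJJH prepended.
From JJJJHJJJJHJJJJHJJJJHppp, 2 further steps: JJJJHJJJJHJJJJHJJJJHppp → JJJJHJJJJHJJJJHJJJJHJJJJHppp → (answer).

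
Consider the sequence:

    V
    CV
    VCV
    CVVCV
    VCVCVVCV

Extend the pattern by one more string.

Each term (from the third on) is the two preceding terms concatenated in order: term 3 = V·CV = VCV.
Continuing: CVVCV · VCVCVVCV gives term 6.

CVVCVVCVCVVCV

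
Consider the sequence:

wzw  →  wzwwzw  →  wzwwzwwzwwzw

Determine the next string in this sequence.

wzwwzwwzwwzwwzwwzwwzwwzw

Every step duplicates the string.
One more doubling of wzwwzwwzwwzw gives the answer.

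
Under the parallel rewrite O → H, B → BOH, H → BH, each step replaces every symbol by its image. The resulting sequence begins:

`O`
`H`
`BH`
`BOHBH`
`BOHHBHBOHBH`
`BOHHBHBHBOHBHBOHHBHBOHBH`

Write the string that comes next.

BOHHBHBHBOHBHBOHBHBOHHBHBOHBHBOHHBHBHBOHBHBOHHBHBOHBH

φ(BOHHBHBHBOHBHBOHHBHBOHBH) expands symbol-by-symbol to BOH H BH BH BOH BH BOH BH BOH H BH BOH BH BOH H BH BH BOH BH BOH H BH BOH BH; joining the 24 pieces gives the next term.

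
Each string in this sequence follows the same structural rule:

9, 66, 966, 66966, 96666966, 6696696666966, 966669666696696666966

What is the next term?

6696696666966966669666696696666966

This is a Fibonacci-style word recurrence s(k) = s(k−2)·s(k−1): e.g. 9·66 = 966.
So term 8 is 6696696666966·966669666696696666966.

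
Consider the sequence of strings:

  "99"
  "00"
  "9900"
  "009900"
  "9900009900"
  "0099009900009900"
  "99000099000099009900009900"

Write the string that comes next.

009900990000990099000099000099009900009900

Each term (from the third on) is the two preceding terms concatenated in order: term 3 = 99·00 = 9900.
So term 8 is 0099009900009900·99000099000099009900009900.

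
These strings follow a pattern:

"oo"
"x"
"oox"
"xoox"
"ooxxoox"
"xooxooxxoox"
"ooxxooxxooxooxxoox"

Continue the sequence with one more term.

Each term (from the third on) is the two preceding terms concatenated in order: term 3 = oo·x = oox.
Continuing: xooxooxxoox · ooxxooxxooxooxxoox gives term 8.

xooxooxxooxooxxooxxooxooxxoox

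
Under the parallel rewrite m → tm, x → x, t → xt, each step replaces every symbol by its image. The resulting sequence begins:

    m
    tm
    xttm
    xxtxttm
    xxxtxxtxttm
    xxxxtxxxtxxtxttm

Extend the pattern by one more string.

φ(xxxxtxxxtxxtxttm) expands symbol-by-symbol to x x x x xt x x x xt x x xt x xt xt tm; joining the 16 pieces gives the next term.

xxxxxtxxxxtxxxtxxtxttm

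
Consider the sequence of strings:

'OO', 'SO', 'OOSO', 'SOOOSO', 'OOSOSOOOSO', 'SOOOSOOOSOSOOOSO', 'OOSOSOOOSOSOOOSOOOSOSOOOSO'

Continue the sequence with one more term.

From term 3 onward, concatenate the second-to-last term with the last: OO·SO = OOSO, SO·OOSO = SOOOSO, …
So term 8 is SOOOSOOOSOSOOOSO·OOSOSOOOSOSOOOSOOOSOSOOOSO.

SOOOSOOOSOSOOOSOOOSOSOOOSOSOOOSOOOSOSOOOSO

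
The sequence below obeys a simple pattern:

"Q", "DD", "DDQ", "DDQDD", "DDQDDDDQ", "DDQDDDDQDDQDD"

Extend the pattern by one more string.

This is a Fibonacci-style word recurrence s(k) = s(k−1)·s(k−2): e.g. DD·Q = DDQ.
The next term joins DDQDDDDQDDQDD and DDQDDDDQ.

DDQDDDDQDDQDDDDQDDDDQ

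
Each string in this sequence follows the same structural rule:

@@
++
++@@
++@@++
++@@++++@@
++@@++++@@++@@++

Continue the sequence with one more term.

Each term (from the third on) is the previous term followed by the one before it: term 3 = ++·@@ = ++@@.
So term 7 is ++@@++++@@++@@++·++@@++++@@.

++@@++++@@++@@++++@@++++@@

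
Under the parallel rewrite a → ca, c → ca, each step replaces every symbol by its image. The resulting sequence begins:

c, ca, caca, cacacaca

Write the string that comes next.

Rewriting each symbol of cacacaca: c→ca, a→ca, c→ca, a→ca, c→ca, a→ca, c→ca, a→ca, which concatenates to ca ca ca ca ca ca ca ca.

cacacacacacacaca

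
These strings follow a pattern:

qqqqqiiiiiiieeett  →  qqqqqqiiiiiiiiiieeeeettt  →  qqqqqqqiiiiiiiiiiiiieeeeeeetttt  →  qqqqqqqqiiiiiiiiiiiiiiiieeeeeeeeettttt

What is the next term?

Reading off run lengths: q runs 5, 6, 7, 8; i runs 7, 10, 13, 16; e runs 3, 5, 7, 9; t runs 2, 3, 4, 5 — each is linear in n, where the shown terms are n = 2, 3, 4, 5.
For the next term, n = 6, so the run lengths are 9, 19, 11, 6.

qqqqqqqqqiiiiiiiiiiiiiiiiiiieeeeeeeeeeetttttt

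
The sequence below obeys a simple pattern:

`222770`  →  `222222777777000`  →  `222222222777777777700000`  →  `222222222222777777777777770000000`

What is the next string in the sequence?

Reading off run lengths: 2 runs 3, 6, 9, 12; 7 runs 2, 6, 10, 14; 0 runs 1, 3, 5, 7 — each is linear in n (n = 1, 2, …).
Setting n = 5 gives 15, 18, 9 characters in each block.

222222222222222777777777777777777000000000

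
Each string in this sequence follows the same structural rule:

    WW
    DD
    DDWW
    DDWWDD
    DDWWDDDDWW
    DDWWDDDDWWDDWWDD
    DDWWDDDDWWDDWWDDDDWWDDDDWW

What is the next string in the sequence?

DDWWDDDDWWDDWWDDDDWWDDDDWWDDWWDDDDWWDDWWDD

This is a Fibonacci-style word recurrence s(k) = s(k−1)·s(k−2): e.g. DD·WW = DDWW.
The next term joins DDWWDDDDWWDDWWDDDDWWDDDDWW and DDWWDDDDWWDDWWDD.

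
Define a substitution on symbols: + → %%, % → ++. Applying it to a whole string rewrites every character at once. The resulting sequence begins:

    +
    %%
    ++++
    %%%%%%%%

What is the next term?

++++++++++++++++

Expanding %%%%%%%%: %→++, %→++, %→++, %→++, %→++, %→++, %→++, %→++. Concatenated: ++ ++ ++ ++ ++ ++ ++ ++.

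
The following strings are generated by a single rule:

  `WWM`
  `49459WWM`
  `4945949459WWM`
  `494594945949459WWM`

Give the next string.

Each term is the previous one with 49459 prepended.
Applying this once more to 494594945949459WWM:

49459494594945949459WWM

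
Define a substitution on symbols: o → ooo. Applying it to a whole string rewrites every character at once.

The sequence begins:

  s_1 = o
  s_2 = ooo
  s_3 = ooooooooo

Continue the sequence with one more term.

Apply φ to ooooooooo symbol by symbol: o→ooo, o→ooo, o→ooo, o→ooo, o→ooo, o→ooo, o→ooo, o→ooo, o→ooo; joined: ooo ooo ooo ooo ooo ooo ooo ooo ooo.

ooooooooooooooooooooooooooo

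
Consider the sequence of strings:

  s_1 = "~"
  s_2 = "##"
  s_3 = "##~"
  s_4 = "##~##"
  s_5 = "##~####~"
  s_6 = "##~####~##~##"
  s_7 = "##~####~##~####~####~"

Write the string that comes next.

##~####~##~####~####~##~####~##~##

From term 3 onward, concatenate the last term with the second-to-last: ##·~ = ##~, ##~·## = ##~##, …
The next term joins ##~####~##~####~####~ and ##~####~##~##.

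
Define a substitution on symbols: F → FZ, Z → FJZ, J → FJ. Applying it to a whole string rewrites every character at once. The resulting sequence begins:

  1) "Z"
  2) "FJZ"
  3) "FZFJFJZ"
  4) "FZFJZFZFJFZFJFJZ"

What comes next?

FZFJZFZFJFJZFZFJZFZFJFZFJZFZFJFZFJFJZ

φ(FZFJZFZFJFZFJFJZ) expands symbol-by-symbol to FZ FJZ FZ FJ FJZ FZ FJZ FZ FJ FZ FJZ FZ FJ FZ FJ FJZ; joining the 16 pieces gives the next term.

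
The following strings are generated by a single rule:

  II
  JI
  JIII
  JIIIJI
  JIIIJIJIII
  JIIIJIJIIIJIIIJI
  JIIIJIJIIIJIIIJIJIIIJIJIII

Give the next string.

JIIIJIJIIIJIIIJIJIIIJIJIIIJIIIJIJIIIJIIIJI

Each term (from the third on) is the previous term followed by the one before it: term 3 = JI·II = JIII.
So term 8 is JIIIJIJIIIJIIIJIJIIIJIJIII·JIIIJIJIIIJIIIJI.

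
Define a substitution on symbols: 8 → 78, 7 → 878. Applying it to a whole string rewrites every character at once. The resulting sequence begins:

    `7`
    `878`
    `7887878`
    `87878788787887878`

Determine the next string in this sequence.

Rewriting the 17 symbols of 87878788787887878 one by one yields 78 878 78 878 78 878 78 78 878 78 878 78 78 878 78 878 78; concatenated:

78878788787887878788787887878788787887878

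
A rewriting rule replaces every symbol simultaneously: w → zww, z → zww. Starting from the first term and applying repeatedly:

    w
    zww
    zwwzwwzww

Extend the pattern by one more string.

zwwzwwzwwzwwzwwzwwzwwzwwzww

Apply φ to zwwzwwzww symbol by symbol: z→zww, w→zww, w→zww, z→zww, w→zww, w→zww, z→zww, w→zww, w→zww; joined: zww zww zww zww zww zww zww zww zww.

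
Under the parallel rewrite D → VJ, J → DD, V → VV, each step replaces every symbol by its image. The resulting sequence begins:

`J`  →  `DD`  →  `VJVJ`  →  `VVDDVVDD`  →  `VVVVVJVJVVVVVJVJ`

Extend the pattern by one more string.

VVVVVVVVVVDDVVDDVVVVVVVVVVDDVVDD

φ(VVVVVJVJVVVVVJVJ) expands symbol-by-symbol to VV VV VV VV VV DD VV DD VV VV VV VV VV DD VV DD; joining the 16 pieces gives the next term.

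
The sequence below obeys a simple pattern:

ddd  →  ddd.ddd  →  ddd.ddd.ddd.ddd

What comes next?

ddd.ddd.ddd.ddd.ddd.ddd.ddd.ddd

Every step duplicates the string with '.' between the halves.
So the next term is two copies of ddd.ddd.ddd.ddd with '.' between the halves.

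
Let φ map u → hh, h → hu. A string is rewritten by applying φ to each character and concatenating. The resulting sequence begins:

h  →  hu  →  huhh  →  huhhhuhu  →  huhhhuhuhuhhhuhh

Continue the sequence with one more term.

Rewriting the 16 symbols of huhhhuhuhuhhhuhh one by one yields hu hh hu hu hu hh hu hh hu hh hu hu hu hh hu hu; concatenated:

huhhhuhuhuhhhuhhhuhhhuhuhuhhhuhu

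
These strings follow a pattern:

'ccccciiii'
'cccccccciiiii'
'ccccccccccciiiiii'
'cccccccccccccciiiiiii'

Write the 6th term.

cccccccccccccccccccciiiiiiiii

Reading off run lengths: c runs 5, 8, 11, 14; i runs 4, 5, 6, 7 — each is linear in n, where the shown terms are n = 2, 3, 4, 5.
Setting n = 7 gives 20, 9 characters in each block.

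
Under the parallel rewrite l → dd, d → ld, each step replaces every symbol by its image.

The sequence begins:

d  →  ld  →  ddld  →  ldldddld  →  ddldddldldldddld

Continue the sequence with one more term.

ldldddldldldddldddldddldldldddld

Replace each of the 16 characters of ddldddldldldddld in place — ld ld dd ld ld ld dd ld dd ld dd ld ld ld dd ld — and concatenate.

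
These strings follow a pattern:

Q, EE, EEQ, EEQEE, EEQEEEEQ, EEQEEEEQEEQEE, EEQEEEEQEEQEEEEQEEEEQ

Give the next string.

Each term (from the third on) is the previous term followed by the one before it: term 3 = EE·Q = EEQ.
So term 8 is EEQEEEEQEEQEEEEQEEEEQ·EEQEEEEQEEQEE.

EEQEEEEQEEQEEEEQEEEEQEEQEEEEQEEQEE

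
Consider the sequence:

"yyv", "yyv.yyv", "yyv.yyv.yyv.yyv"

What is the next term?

yyv.yyv.yyv.yyv.yyv.yyv.yyv.yyv

Every step duplicates the string with '.' between the halves.
So the next term is two copies of yyv.yyv.yyv.yyv with '.' between the halves.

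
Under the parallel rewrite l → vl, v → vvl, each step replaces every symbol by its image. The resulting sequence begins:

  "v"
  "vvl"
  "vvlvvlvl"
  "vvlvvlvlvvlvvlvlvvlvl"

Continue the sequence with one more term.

vvlvvlvlvvlvvlvlvvlvlvvlvvlvlvvlvvlvlvvlvlvvlvvlvlvvlvl

φ(vvlvvlvlvvlvvlvlvvlvl) expands symbol-by-symbol to vvl vvl vl vvl vvl vl vvl vl vvl vvl vl vvl vvl vl vvl vl vvl vvl vl vvl vl; joining the 21 pieces gives the next term.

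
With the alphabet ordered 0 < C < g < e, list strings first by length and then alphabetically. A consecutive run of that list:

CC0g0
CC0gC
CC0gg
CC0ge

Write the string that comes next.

CC0e0

The successor of CC0ge increments the rightmost position that isn't already e and resets every position after it to 0.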